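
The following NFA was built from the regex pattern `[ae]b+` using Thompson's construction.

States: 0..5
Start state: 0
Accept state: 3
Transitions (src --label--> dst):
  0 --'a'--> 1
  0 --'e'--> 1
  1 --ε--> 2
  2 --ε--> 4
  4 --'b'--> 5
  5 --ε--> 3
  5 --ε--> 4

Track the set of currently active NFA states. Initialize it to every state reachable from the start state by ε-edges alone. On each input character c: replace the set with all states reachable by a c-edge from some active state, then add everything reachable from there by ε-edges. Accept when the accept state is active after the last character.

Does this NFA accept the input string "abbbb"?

Answer: ACCEPT

Derivation:
S₀ = ε-closure({0}) = {0}
'a' @ 1: {1,2,4}
'b' @ 2: {3,4,5}  ✓accept
'b' @ 3: {3,4,5}  ✓accept
'b' @ 4: {3,4,5}  ✓accept
'b' @ 5: {3,4,5}  ✓accept
after full input: {3,4,5}  (accept=3 in)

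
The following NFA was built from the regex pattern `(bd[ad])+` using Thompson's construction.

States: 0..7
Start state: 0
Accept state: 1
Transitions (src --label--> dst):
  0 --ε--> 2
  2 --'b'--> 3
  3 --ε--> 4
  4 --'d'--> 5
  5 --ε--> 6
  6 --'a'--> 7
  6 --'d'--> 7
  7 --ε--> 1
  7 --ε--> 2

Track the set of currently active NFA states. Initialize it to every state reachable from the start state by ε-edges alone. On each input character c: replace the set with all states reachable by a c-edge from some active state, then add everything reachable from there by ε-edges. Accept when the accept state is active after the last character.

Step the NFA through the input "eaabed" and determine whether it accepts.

start: ε-closure({0}) = {0,2}
'e' @ 1: {}  — no active states
rest 'aabed' ignored (set empty)
end set {} — state 1 not in

Answer: REJECT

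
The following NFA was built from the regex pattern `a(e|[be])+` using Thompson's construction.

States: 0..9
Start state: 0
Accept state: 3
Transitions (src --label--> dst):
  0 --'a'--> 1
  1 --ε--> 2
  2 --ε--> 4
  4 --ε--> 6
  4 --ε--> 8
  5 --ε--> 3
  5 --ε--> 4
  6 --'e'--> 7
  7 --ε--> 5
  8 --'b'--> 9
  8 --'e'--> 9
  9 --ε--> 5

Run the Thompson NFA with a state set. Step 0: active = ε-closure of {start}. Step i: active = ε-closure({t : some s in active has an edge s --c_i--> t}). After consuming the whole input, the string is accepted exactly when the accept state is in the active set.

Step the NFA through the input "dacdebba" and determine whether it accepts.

Answer: REJECT

Derivation:
initial (ε-close {0}): {0}
'd' @ 1: {}  — no active states
rest 'acdebba' ignored (set empty)
final: {}; accept 3 not in set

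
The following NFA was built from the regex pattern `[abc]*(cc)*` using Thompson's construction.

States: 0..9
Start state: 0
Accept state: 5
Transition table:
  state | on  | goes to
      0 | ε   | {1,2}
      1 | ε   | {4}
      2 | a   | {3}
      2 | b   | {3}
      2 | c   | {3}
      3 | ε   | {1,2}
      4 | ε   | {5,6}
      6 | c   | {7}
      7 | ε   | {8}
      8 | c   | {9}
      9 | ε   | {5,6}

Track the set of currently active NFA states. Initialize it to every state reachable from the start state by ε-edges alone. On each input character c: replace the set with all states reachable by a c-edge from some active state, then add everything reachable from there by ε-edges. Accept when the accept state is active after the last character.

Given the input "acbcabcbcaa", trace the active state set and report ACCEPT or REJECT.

S₀ = ε-closure({0}) = {0,1,2,4,5,6}
'a' @ 1: {1,2,3,4,5,6}  [accepting]
'c' @ 2: {1,2,3,4,5,6,7,8}  [accepting]
'b' @ 3: {1,2,3,4,5,6}  [accepting]
'c' @ 4: {1,2,3,4,5,6,7,8}  [accepting]
'a' @ 5: {1,2,3,4,5,6}  [accepting]
'b' @ 6: {1,2,3,4,5,6}  [accepting]
'c' @ 7: {1,2,3,4,5,6,7,8}  [accepting]
'b' @ 8: {1,2,3,4,5,6}  [accepting]
'c' @ 9: {1,2,3,4,5,6,7,8}  [accepting]
'a' @ 10: {1,2,3,4,5,6}  [accepting]
'a' @ 11: {1,2,3,4,5,6}  [accepting]
final: {1,2,3,4,5,6}; accept 5 in set

Answer: ACCEPT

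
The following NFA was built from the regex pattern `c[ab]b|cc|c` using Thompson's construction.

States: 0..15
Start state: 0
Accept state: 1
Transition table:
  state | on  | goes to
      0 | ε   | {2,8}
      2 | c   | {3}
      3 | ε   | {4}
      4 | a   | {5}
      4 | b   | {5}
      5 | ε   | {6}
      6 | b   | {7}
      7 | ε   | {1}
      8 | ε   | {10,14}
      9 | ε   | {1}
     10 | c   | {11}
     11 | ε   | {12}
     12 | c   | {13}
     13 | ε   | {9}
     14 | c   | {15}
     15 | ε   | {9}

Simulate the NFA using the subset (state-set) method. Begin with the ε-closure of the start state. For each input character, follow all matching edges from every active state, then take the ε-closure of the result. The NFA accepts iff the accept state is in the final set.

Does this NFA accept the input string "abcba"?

initial (ε-close {0}): {0,2,8,10,14}
'a' @ 1: {}  — dead — no transitions
rest 'bcba' ignored (set empty)
after full input: {}  (accept=1 not in)

Answer: REJECT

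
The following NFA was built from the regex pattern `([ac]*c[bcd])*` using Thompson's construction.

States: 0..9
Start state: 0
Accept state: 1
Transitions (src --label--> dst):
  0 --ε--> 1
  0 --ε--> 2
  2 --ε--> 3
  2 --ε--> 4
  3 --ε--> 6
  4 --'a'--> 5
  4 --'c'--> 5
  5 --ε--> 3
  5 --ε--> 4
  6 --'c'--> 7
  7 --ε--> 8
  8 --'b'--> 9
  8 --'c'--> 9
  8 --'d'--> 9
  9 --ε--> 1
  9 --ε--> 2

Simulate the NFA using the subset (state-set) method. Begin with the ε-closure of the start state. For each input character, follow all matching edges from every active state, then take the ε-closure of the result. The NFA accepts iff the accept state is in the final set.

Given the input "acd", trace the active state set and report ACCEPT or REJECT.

Answer: ACCEPT

Trace:
S₀ = ε-closure({0}) = {0,1,2,3,4,6}
'a' @ 1: {3,4,5,6}
'c' @ 2: {3,4,5,6,7,8}
'd' @ 3: {1,2,3,4,6,9}  (accept∈set)
final: {1,2,3,4,6,9}; accept 1 in set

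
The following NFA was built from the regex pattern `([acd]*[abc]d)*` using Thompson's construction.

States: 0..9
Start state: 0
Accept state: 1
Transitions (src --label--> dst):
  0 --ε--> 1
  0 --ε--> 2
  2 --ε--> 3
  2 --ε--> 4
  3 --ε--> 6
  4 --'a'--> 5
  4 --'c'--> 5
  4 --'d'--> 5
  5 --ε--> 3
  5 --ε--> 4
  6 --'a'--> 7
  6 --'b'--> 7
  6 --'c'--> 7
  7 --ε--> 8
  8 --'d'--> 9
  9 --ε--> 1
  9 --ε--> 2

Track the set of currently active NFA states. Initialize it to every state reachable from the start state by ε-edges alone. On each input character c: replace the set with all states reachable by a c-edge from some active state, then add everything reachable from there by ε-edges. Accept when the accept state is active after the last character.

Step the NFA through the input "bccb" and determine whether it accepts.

S₀ = ε-closure({0}) = {0,1,2,3,4,6}
'b' @ 1: {7,8}
'c' @ 2: {}  — state set empty
rest 'cb' ignored (set empty)
end set {} — state 1 not in

Answer: REJECT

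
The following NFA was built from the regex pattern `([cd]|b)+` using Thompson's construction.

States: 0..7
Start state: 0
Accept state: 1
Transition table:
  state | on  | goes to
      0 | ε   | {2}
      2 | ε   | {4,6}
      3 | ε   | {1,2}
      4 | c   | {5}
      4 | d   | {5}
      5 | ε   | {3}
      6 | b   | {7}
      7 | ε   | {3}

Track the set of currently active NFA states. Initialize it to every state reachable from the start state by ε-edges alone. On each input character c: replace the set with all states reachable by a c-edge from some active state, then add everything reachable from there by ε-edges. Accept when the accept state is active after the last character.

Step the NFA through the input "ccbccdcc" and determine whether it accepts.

Answer: ACCEPT

Steps:
initial (ε-close {0}): {0,2,4,6}
'c' @ 1: {1,2,3,4,5,6}  (accept∈set)
'c' @ 2: {1,2,3,4,5,6}  (accept∈set)
'b' @ 3: {1,2,3,4,6,7}  (accept∈set)
'c' @ 4: {1,2,3,4,5,6}  (accept∈set)
'c' @ 5: {1,2,3,4,5,6}  (accept∈set)
'd' @ 6: {1,2,3,4,5,6}  (accept∈set)
'c' @ 7: {1,2,3,4,5,6}  (accept∈set)
'c' @ 8: {1,2,3,4,5,6}  (accept∈set)
end set {1,2,3,4,5,6} — state 1 in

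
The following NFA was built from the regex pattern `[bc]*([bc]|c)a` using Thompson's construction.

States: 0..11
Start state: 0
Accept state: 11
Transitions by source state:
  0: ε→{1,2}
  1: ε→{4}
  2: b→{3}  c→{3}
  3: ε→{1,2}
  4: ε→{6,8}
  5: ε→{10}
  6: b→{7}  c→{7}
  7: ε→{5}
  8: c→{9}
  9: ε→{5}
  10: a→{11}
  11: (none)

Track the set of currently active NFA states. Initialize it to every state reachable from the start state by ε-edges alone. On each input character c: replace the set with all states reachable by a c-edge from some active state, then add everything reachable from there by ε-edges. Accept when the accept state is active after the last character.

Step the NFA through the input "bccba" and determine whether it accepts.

S₀ = ε-closure({0}) = {0,1,2,4,6,8}
'b' @ 1: {1,2,3,4,5,6,7,8,10}
'c' @ 2: {1,2,3,4,5,6,7,8,9,10}
'c' @ 3: {1,2,3,4,5,6,7,8,9,10}
'b' @ 4: {1,2,3,4,5,6,7,8,10}
'a' @ 5: {11}  (accept∈set)
after full input: {11}  (accept=11 in)

Answer: ACCEPT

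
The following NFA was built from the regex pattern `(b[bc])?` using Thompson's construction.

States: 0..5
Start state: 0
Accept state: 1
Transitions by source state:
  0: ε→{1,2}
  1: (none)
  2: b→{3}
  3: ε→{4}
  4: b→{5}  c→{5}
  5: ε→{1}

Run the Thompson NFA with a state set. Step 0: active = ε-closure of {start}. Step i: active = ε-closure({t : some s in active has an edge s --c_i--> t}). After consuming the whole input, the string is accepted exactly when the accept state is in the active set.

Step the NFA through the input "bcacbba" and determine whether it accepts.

Answer: REJECT

Trace:
start: ε-closure({0}) = {0,1,2}
'b' @ 1: {3,4}
'c' @ 2: {1,5}  ✓accept
'a' @ 3: {}  — no active states
rest 'cbba' ignored (set empty)
end set {} — state 1 not in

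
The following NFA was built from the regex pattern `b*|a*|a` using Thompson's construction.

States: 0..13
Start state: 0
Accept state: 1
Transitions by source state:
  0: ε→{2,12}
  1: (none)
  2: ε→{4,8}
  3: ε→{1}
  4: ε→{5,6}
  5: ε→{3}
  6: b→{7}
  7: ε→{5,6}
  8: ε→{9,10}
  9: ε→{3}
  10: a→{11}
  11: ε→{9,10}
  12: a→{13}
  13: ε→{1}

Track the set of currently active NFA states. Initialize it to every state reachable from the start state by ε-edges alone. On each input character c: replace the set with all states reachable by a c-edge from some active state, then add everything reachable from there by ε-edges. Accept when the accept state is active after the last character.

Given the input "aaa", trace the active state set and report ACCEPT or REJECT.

start: ε-closure({0}) = {0,1,2,3,4,5,6,8,9,10,12}
'a' @ 1: {1,3,9,10,11,13}  (accept∈set)
'a' @ 2: {1,3,9,10,11}  (accept∈set)
'a' @ 3: {1,3,9,10,11}  (accept∈set)
end set {1,3,9,10,11} — state 1 in

Answer: ACCEPT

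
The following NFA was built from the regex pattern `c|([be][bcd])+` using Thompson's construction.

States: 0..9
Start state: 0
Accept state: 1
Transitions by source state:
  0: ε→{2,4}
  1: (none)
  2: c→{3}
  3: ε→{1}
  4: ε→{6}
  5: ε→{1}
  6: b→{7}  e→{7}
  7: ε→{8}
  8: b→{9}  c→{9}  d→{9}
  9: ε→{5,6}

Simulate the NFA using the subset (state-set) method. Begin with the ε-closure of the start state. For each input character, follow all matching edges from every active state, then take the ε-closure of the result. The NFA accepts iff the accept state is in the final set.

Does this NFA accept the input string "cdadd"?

initial (ε-close {0}): {0,2,4,6}
'c' @ 1: {1,3}  (accept∈set)
'd' @ 2: {}  — no active states
rest 'add' ignored (set empty)
final: {}; accept 1 not in set

Answer: REJECT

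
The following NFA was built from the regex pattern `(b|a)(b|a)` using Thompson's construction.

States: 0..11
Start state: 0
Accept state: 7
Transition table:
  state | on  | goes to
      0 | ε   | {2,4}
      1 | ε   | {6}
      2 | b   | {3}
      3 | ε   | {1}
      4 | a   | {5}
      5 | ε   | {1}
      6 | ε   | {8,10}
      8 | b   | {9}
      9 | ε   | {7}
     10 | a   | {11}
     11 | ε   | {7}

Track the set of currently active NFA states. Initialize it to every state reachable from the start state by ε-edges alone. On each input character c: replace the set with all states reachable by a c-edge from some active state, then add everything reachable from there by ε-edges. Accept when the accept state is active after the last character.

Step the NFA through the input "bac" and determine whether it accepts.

start: ε-closure({0}) = {0,2,4}
'b' @ 1: {1,3,6,8,10}
'a' @ 2: {7,11}  ✓accept
'c' @ 3: {}  — dead — no transitions
after full input: {}  (accept=7 not in)

Answer: REJECT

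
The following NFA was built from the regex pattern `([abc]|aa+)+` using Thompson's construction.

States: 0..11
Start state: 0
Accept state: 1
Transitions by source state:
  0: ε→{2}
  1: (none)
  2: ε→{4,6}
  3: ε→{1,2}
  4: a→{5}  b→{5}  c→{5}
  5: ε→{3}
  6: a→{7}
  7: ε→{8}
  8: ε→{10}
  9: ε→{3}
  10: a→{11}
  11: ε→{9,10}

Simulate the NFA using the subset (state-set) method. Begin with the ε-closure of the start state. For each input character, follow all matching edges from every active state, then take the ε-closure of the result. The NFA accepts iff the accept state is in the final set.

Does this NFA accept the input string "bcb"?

start: ε-closure({0}) = {0,2,4,6}
'b' @ 1: {1,2,3,4,5,6}  [accepting]
'c' @ 2: {1,2,3,4,5,6}  [accepting]
'b' @ 3: {1,2,3,4,5,6}  [accepting]
after full input: {1,2,3,4,5,6}  (accept=1 in)

Answer: ACCEPT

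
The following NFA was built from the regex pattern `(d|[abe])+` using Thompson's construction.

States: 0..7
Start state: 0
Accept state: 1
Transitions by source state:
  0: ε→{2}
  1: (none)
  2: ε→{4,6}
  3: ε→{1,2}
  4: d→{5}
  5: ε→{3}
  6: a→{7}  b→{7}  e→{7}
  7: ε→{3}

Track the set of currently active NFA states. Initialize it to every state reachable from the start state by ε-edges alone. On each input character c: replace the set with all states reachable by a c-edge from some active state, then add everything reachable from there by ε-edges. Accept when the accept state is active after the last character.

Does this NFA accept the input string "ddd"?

initial (ε-close {0}): {0,2,4,6}
'd' @ 1: {1,2,3,4,5,6}  (accept∈set)
'd' @ 2: {1,2,3,4,5,6}  (accept∈set)
'd' @ 3: {1,2,3,4,5,6}  (accept∈set)
final: {1,2,3,4,5,6}; accept 1 in set

Answer: ACCEPT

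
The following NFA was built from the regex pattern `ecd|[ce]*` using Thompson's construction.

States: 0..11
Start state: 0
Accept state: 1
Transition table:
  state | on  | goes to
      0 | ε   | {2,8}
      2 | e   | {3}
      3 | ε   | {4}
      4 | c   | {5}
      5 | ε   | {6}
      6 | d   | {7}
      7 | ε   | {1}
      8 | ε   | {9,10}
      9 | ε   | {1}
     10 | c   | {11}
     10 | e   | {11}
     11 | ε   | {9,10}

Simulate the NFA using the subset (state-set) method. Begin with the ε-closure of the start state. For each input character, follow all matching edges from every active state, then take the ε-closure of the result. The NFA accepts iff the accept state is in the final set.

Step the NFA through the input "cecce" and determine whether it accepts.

start: ε-closure({0}) = {0,1,2,8,9,10}
'c' @ 1: {1,9,10,11}  (accept∈set)
'e' @ 2: {1,9,10,11}  (accept∈set)
'c' @ 3: {1,9,10,11}  (accept∈set)
'c' @ 4: {1,9,10,11}  (accept∈set)
'e' @ 5: {1,9,10,11}  (accept∈set)
after full input: {1,9,10,11}  (accept=1 in)

Answer: ACCEPT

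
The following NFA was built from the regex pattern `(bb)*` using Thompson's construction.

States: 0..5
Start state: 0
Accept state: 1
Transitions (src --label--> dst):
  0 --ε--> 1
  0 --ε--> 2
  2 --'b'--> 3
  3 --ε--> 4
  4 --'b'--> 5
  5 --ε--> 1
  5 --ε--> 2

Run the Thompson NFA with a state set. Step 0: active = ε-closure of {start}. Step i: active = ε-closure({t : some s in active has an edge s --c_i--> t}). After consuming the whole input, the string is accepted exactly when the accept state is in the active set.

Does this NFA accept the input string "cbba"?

Answer: REJECT

Trace:
S₀ = ε-closure({0}) = {0,1,2}
'c' @ 1: {}  — dead — no transitions
rest 'bba' ignored (set empty)
after full input: {}  (accept=1 not in)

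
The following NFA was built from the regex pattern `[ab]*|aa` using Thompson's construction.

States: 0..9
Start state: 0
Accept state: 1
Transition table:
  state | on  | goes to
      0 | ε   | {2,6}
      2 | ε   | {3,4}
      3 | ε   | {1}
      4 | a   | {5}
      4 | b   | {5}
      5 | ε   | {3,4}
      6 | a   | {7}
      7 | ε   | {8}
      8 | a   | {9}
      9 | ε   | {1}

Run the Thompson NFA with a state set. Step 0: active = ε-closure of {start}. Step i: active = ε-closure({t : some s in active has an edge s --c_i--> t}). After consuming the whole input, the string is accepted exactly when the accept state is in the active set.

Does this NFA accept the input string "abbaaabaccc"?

S₀ = ε-closure({0}) = {0,1,2,3,4,6}
'a' @ 1: {1,3,4,5,7,8}  [accepting]
'b' @ 2: {1,3,4,5}  [accepting]
'b' @ 3: {1,3,4,5}  [accepting]
'a' @ 4: {1,3,4,5}  [accepting]
'a' @ 5: {1,3,4,5}  [accepting]
'a' @ 6: {1,3,4,5}  [accepting]
'b' @ 7: {1,3,4,5}  [accepting]
'a' @ 8: {1,3,4,5}  [accepting]
'c' @ 9: {}  — state set empty
rest 'cc' ignored (set empty)
final: {}; accept 1 not in set

Answer: REJECT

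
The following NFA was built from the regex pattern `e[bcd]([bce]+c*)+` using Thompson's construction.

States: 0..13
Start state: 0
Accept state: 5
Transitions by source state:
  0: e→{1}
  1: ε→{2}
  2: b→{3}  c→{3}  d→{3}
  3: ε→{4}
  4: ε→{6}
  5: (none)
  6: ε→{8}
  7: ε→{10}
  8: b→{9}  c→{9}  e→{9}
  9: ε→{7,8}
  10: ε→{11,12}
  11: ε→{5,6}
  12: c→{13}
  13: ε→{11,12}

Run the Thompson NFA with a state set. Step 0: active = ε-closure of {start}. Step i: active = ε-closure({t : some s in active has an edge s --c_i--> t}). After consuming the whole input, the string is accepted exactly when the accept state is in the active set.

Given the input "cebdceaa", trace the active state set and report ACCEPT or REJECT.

start: ε-closure({0}) = {0}
'c' @ 1: {}  — state set empty
rest 'ebdceaa' ignored (set empty)
final: {}; accept 5 not in set

Answer: REJECT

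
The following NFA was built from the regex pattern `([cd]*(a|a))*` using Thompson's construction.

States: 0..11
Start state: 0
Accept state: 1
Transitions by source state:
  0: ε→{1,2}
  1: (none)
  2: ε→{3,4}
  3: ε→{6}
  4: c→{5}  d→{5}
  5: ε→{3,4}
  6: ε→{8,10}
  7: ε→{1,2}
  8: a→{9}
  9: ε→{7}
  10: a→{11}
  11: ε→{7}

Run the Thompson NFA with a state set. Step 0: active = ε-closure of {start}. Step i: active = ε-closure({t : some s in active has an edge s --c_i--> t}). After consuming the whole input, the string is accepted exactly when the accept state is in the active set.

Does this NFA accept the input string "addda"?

initial (ε-close {0}): {0,1,2,3,4,6,8,10}
'a' @ 1: {1,2,3,4,6,7,8,9,10,11}  [accepting]
'd' @ 2: {3,4,5,6,8,10}
'd' @ 3: {3,4,5,6,8,10}
'd' @ 4: {3,4,5,6,8,10}
'a' @ 5: {1,2,3,4,6,7,8,9,10,11}  [accepting]
after full input: {1,2,3,4,6,7,8,9,10,11}  (accept=1 in)

Answer: ACCEPT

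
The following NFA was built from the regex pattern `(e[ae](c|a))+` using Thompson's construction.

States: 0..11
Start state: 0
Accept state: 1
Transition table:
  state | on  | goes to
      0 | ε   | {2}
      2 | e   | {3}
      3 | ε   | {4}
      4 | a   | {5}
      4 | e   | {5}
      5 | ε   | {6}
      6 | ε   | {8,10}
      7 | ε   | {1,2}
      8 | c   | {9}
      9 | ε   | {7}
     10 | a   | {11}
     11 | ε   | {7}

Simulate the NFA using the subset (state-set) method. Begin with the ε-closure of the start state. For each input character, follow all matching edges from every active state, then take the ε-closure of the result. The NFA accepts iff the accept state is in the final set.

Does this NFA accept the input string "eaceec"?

Answer: ACCEPT

Trace:
S₀ = ε-closure({0}) = {0,2}
'e' @ 1: {3,4}
'a' @ 2: {5,6,8,10}
'c' @ 3: {1,2,7,9}  ✓accept
'e' @ 4: {3,4}
'e' @ 5: {5,6,8,10}
'c' @ 6: {1,2,7,9}  ✓accept
end set {1,2,7,9} — state 1 in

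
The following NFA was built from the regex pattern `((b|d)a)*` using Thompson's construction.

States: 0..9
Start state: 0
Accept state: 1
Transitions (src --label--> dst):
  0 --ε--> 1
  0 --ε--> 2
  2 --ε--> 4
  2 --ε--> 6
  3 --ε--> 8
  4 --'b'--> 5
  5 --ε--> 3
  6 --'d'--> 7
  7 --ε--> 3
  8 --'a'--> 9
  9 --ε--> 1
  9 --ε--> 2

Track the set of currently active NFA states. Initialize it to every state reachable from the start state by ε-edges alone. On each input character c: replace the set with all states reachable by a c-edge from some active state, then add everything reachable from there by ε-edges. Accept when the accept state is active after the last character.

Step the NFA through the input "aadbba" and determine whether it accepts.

start: ε-closure({0}) = {0,1,2,4,6}
'a' @ 1: {}  — state set empty
rest 'adbba' ignored (set empty)
end set {} — state 1 not in

Answer: REJECT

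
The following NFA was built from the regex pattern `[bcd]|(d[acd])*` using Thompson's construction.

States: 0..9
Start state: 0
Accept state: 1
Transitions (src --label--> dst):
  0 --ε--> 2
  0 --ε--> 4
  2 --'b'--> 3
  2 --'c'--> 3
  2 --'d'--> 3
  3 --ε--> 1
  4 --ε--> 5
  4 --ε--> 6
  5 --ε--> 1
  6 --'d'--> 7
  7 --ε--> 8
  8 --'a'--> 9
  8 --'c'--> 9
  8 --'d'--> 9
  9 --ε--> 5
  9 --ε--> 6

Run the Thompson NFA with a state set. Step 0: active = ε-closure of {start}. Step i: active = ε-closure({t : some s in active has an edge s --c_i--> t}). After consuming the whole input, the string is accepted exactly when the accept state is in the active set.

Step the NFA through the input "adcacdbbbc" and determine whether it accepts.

Answer: REJECT

Trace:
initial (ε-close {0}): {0,1,2,4,5,6}
'a' @ 1: {}  — no active states
rest 'dcacdbbbc' ignored (set empty)
final: {}; accept 1 not in set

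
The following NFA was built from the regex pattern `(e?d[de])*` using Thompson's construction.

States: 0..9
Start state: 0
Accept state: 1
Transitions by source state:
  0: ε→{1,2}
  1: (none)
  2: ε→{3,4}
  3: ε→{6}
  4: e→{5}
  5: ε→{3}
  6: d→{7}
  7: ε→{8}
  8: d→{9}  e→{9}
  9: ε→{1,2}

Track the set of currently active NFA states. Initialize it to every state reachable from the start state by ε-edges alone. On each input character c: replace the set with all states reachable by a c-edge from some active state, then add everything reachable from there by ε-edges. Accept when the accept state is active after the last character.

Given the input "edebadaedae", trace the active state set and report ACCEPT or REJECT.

Answer: REJECT

Trace:
S₀ = ε-closure({0}) = {0,1,2,3,4,6}
'e' @ 1: {3,5,6}
'd' @ 2: {7,8}
'e' @ 3: {1,2,3,4,6,9}  (accept∈set)
'b' @ 4: {}  — dead — no transitions
rest 'adaedae' ignored (set empty)
end set {} — state 1 not in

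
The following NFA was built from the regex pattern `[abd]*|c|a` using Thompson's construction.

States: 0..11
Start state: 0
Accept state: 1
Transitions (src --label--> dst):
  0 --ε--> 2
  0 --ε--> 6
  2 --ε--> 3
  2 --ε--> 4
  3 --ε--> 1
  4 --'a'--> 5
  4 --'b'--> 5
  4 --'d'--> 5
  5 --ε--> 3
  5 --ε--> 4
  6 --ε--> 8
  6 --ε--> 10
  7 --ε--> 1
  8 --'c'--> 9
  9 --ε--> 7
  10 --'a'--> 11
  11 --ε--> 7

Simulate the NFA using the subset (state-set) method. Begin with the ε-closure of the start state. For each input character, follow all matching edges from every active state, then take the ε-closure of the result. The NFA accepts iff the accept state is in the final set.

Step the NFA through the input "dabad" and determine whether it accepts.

initial (ε-close {0}): {0,1,2,3,4,6,8,10}
'd' @ 1: {1,3,4,5}  ✓accept
'a' @ 2: {1,3,4,5}  ✓accept
'b' @ 3: {1,3,4,5}  ✓accept
'a' @ 4: {1,3,4,5}  ✓accept
'd' @ 5: {1,3,4,5}  ✓accept
final: {1,3,4,5}; accept 1 in set

Answer: ACCEPT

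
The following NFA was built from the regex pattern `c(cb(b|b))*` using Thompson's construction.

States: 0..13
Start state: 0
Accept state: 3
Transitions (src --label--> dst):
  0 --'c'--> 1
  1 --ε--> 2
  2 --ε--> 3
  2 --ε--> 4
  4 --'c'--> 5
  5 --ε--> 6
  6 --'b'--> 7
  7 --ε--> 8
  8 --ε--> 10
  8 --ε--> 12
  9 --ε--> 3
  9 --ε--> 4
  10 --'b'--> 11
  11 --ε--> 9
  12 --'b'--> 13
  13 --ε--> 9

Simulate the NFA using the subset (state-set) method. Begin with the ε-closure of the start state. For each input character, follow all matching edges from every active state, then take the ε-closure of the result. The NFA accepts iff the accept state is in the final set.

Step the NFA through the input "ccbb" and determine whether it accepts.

Answer: ACCEPT

Trace:
initial (ε-close {0}): {0}
'c' @ 1: {1,2,3,4}  [accepting]
'c' @ 2: {5,6}
'b' @ 3: {7,8,10,12}
'b' @ 4: {3,4,9,11,13}  [accepting]
after full input: {3,4,9,11,13}  (accept=3 in)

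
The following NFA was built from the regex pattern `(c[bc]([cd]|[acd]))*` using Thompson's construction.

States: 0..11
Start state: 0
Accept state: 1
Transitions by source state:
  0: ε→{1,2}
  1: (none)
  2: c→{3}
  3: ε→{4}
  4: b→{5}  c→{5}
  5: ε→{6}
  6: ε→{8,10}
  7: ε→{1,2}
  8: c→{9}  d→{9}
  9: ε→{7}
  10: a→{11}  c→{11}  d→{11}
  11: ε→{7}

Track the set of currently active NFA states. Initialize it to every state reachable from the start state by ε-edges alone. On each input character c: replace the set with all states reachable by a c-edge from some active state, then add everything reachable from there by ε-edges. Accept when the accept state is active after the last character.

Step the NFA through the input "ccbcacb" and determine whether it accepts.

initial (ε-close {0}): {0,1,2}
'c' @ 1: {3,4}
'c' @ 2: {5,6,8,10}
'b' @ 3: {}  — no active states
rest 'cacb' ignored (set empty)
final: {}; accept 1 not in set

Answer: REJECT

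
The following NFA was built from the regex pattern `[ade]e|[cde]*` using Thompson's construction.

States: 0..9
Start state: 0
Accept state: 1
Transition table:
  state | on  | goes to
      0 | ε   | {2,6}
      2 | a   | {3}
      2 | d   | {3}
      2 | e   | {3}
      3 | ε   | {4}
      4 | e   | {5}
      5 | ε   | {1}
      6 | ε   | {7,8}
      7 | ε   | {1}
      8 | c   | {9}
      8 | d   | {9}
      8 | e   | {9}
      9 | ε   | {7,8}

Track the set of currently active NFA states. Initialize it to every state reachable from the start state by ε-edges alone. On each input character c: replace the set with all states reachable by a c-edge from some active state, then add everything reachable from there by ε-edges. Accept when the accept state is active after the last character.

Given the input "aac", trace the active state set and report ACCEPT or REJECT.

Answer: REJECT

Steps:
S₀ = ε-closure({0}) = {0,1,2,6,7,8}
'a' @ 1: {3,4}
'a' @ 2: {}  — dead — no transitions
rest 'c' ignored (set empty)
after full input: {}  (accept=1 not in)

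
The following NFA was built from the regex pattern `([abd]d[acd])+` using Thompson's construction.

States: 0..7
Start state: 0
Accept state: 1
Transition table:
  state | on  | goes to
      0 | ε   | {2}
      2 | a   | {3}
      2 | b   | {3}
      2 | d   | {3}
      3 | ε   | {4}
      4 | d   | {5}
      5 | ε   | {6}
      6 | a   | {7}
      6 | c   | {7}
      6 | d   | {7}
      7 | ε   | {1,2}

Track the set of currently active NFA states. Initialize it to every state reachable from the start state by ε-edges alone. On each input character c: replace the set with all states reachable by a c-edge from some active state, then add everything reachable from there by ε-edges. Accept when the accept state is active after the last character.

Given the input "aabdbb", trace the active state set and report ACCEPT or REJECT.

initial (ε-close {0}): {0,2}
'a' @ 1: {3,4}
'a' @ 2: {}  — state set empty
rest 'bdbb' ignored (set empty)
final: {}; accept 1 not in set

Answer: REJECT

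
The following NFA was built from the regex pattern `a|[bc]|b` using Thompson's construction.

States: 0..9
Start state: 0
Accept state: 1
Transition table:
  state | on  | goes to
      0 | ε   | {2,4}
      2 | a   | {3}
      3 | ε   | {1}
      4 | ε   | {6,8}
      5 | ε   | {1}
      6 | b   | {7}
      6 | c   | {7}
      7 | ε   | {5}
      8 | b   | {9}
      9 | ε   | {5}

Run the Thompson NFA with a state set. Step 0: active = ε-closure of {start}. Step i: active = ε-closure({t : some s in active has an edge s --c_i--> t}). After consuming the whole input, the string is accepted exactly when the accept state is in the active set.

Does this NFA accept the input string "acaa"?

initial (ε-close {0}): {0,2,4,6,8}
'a' @ 1: {1,3}  (accept∈set)
'c' @ 2: {}  — dead — no transitions
rest 'aa' ignored (set empty)
final: {}; accept 1 not in set

Answer: REJECT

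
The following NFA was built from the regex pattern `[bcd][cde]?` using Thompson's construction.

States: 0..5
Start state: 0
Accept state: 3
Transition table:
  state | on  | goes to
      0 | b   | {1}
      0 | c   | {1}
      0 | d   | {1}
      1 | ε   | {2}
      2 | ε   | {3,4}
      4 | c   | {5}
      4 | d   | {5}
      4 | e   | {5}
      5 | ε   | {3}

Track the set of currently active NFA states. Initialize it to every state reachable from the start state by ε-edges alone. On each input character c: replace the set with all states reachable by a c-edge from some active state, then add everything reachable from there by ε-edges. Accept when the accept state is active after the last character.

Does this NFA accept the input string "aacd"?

Answer: REJECT

Steps:
start: ε-closure({0}) = {0}
'a' @ 1: {}  — state set empty
rest 'acd' ignored (set empty)
final: {}; accept 3 not in set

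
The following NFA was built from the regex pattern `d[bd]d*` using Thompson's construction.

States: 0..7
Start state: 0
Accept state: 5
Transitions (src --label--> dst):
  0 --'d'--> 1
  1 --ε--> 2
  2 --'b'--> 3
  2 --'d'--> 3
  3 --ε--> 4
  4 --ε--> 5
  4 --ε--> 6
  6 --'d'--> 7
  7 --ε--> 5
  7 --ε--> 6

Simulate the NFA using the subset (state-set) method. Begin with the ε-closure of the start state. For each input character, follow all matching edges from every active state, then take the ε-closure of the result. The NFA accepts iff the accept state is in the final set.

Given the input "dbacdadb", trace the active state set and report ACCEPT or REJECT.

Answer: REJECT

Trace:
S₀ = ε-closure({0}) = {0}
'd' @ 1: {1,2}
'b' @ 2: {3,4,5,6}  (accept∈set)
'a' @ 3: {}  — dead — no transitions
rest 'cdadb' ignored (set empty)
end set {} — state 5 not in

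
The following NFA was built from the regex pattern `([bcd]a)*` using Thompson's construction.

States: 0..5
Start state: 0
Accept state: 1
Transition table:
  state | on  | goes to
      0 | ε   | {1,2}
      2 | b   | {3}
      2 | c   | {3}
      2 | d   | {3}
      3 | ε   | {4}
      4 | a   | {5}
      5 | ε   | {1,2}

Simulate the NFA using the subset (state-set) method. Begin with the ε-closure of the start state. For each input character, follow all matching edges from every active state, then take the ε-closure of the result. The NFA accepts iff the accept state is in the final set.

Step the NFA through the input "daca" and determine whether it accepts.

initial (ε-close {0}): {0,1,2}
'd' @ 1: {3,4}
'a' @ 2: {1,2,5}  (accept∈set)
'c' @ 3: {3,4}
'a' @ 4: {1,2,5}  (accept∈set)
final: {1,2,5}; accept 1 in set

Answer: ACCEPT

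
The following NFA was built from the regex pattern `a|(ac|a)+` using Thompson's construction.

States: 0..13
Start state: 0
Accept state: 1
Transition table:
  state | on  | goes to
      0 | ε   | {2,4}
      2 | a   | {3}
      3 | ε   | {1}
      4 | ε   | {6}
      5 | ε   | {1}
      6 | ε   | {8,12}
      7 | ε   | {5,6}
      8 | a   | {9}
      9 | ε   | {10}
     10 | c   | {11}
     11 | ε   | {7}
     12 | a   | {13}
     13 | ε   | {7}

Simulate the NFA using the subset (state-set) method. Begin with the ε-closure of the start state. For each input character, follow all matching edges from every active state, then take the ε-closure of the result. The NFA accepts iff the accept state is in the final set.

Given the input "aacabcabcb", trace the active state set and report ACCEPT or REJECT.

S₀ = ε-closure({0}) = {0,2,4,6,8,12}
'a' @ 1: {1,3,5,6,7,8,9,10,12,13}  (accept∈set)
'a' @ 2: {1,5,6,7,8,9,10,12,13}  (accept∈set)
'c' @ 3: {1,5,6,7,8,11,12}  (accept∈set)
'a' @ 4: {1,5,6,7,8,9,10,12,13}  (accept∈set)
'b' @ 5: {}  — dead — no transitions
rest 'cabcb' ignored (set empty)
end set {} — state 1 not in

Answer: REJECT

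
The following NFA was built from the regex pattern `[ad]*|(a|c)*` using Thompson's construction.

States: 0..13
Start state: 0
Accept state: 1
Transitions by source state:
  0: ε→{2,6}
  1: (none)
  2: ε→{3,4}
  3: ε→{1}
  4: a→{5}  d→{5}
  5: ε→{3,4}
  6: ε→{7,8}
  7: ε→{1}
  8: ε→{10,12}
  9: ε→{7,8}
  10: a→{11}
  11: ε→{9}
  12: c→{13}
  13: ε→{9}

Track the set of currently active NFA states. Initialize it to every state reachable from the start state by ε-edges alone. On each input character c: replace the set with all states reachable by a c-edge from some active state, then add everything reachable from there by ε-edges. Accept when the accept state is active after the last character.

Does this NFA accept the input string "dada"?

Answer: ACCEPT

Steps:
S₀ = ε-closure({0}) = {0,1,2,3,4,6,7,8,10,12}
'd' @ 1: {1,3,4,5}  (accept∈set)
'a' @ 2: {1,3,4,5}  (accept∈set)
'd' @ 3: {1,3,4,5}  (accept∈set)
'a' @ 4: {1,3,4,5}  (accept∈set)
final: {1,3,4,5}; accept 1 in set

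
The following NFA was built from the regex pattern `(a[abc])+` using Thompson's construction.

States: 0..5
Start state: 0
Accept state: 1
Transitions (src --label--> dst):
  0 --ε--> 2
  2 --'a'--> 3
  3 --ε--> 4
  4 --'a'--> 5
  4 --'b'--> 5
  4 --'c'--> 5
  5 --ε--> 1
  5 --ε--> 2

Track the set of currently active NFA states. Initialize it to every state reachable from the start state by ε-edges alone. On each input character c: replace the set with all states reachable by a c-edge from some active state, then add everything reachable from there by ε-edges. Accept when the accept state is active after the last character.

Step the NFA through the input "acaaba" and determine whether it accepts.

S₀ = ε-closure({0}) = {0,2}
'a' @ 1: {3,4}
'c' @ 2: {1,2,5}  [accepting]
'a' @ 3: {3,4}
'a' @ 4: {1,2,5}  [accepting]
'b' @ 5: {}  — state set empty
rest 'a' ignored (set empty)
after full input: {}  (accept=1 not in)

Answer: REJECT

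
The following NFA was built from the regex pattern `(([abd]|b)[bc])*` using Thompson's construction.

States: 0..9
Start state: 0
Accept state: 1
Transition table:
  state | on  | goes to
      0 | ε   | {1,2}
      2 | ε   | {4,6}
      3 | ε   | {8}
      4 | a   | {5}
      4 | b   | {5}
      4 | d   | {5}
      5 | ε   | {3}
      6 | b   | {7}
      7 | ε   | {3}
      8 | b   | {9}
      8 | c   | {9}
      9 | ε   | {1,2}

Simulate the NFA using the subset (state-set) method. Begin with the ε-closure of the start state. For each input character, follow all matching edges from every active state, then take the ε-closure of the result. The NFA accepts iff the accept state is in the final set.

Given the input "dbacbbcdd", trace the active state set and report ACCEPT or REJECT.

Answer: REJECT

Trace:
start: ε-closure({0}) = {0,1,2,4,6}
'd' @ 1: {3,5,8}
'b' @ 2: {1,2,4,6,9}  ✓accept
'a' @ 3: {3,5,8}
'c' @ 4: {1,2,4,6,9}  ✓accept
'b' @ 5: {3,5,7,8}
'b' @ 6: {1,2,4,6,9}  ✓accept
'c' @ 7: {}  — state set empty
rest 'dd' ignored (set empty)
after full input: {}  (accept=1 not in)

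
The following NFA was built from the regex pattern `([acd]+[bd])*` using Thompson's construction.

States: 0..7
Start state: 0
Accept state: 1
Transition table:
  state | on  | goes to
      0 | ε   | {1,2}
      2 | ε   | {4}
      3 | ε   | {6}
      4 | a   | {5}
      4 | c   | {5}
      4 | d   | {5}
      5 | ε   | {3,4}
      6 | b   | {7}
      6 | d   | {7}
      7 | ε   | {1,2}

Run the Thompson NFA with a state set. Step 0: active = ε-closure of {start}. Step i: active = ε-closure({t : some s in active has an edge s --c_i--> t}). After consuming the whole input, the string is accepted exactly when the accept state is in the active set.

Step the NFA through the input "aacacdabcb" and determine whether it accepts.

Answer: ACCEPT

Derivation:
S₀ = ε-closure({0}) = {0,1,2,4}
'a' @ 1: {3,4,5,6}
'a' @ 2: {3,4,5,6}
'c' @ 3: {3,4,5,6}
'a' @ 4: {3,4,5,6}
'c' @ 5: {3,4,5,6}
'd' @ 6: {1,2,3,4,5,6,7}  [accepting]
'a' @ 7: {3,4,5,6}
'b' @ 8: {1,2,4,7}  [accepting]
'c' @ 9: {3,4,5,6}
'b' @ 10: {1,2,4,7}  [accepting]
end set {1,2,4,7} — state 1 in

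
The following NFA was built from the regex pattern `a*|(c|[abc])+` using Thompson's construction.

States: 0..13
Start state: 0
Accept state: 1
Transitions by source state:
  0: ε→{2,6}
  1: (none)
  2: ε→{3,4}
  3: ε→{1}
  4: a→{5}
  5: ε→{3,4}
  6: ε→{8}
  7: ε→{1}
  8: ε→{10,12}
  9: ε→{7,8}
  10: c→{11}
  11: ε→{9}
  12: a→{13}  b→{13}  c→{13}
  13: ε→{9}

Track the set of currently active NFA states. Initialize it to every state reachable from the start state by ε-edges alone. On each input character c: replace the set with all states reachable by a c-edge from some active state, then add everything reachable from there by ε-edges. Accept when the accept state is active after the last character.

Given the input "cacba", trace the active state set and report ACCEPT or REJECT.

initial (ε-close {0}): {0,1,2,3,4,6,8,10,12}
'c' @ 1: {1,7,8,9,10,11,12,13}  (accept∈set)
'a' @ 2: {1,7,8,9,10,12,13}  (accept∈set)
'c' @ 3: {1,7,8,9,10,11,12,13}  (accept∈set)
'b' @ 4: {1,7,8,9,10,12,13}  (accept∈set)
'a' @ 5: {1,7,8,9,10,12,13}  (accept∈set)
end set {1,7,8,9,10,12,13} — state 1 in

Answer: ACCEPT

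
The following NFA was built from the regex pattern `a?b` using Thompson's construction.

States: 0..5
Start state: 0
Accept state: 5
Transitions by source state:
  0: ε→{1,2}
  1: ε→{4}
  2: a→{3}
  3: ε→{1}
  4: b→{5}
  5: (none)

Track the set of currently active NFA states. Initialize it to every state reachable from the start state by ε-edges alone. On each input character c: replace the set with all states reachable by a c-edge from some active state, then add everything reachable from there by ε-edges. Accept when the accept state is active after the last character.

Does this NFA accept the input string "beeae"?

Answer: REJECT

Derivation:
S₀ = ε-closure({0}) = {0,1,2,4}
'b' @ 1: {5}  ✓accept
'e' @ 2: {}  — state set empty
rest 'eae' ignored (set empty)
end set {} — state 5 not in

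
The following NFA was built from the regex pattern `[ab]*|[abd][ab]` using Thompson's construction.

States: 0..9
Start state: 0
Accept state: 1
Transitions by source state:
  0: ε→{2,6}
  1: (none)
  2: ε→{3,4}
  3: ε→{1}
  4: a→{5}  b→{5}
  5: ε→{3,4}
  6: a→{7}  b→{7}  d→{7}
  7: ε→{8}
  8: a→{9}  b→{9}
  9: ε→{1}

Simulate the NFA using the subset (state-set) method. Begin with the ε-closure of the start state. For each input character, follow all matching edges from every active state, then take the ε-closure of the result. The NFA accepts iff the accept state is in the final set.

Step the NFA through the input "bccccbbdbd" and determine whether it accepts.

S₀ = ε-closure({0}) = {0,1,2,3,4,6}
'b' @ 1: {1,3,4,5,7,8}  [accepting]
'c' @ 2: {}  — no active states
rest 'cccbbdbd' ignored (set empty)
end set {} — state 1 not in

Answer: REJECT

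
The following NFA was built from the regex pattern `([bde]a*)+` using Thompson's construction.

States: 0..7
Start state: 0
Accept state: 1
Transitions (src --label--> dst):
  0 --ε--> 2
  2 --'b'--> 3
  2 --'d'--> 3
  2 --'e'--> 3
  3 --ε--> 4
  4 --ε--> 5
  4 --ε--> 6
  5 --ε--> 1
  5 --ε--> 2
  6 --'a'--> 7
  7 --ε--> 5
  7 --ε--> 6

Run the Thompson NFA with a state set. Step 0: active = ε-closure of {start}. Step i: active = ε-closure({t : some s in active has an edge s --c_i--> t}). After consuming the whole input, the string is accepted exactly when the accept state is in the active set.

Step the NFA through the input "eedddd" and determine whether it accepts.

Answer: ACCEPT

Steps:
S₀ = ε-closure({0}) = {0,2}
'e' @ 1: {1,2,3,4,5,6}  [accepting]
'e' @ 2: {1,2,3,4,5,6}  [accepting]
'd' @ 3: {1,2,3,4,5,6}  [accepting]
'd' @ 4: {1,2,3,4,5,6}  [accepting]
'd' @ 5: {1,2,3,4,5,6}  [accepting]
'd' @ 6: {1,2,3,4,5,6}  [accepting]
end set {1,2,3,4,5,6} — state 1 in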